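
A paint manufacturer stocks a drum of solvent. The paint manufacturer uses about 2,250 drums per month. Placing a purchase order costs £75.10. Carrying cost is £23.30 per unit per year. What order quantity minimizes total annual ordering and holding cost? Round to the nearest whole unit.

Annual demand D = 2,250 × 12 = 27,000.
EOQ = √(2DS / H) = √(2 × 27,000 × 75.1 / 23.3).
= √(4,055,400 / 23.3) = √174,051.5021 ≈ 417.195.

Q* ≈ 417 drums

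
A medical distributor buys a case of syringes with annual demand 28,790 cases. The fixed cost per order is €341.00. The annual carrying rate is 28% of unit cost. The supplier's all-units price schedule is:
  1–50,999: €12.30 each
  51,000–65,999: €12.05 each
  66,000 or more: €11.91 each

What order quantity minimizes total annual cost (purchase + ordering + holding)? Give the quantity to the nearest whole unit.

Holding cost per unit per year at price C is H = 0.28·C.
Evaluate total cost at each tier's feasible EOQ or, if the EOQ is below the tier, at the tier's minimum quantity.
EOQ at €12.30 = 2387.7 (feasible in tier 1): TC = 28,790×€12.30 + (28,790/2387.7)×341 + (2387.7/2)×0.28×€12.30 = €362,340.27.
EOQ at €12.05 = 2412.4 < 51000, so use break Q=51000: TC = 28,790×€12.05 + (28,790/51000.0)×341 + (51000.0/2)×0.28×€12.05 = €433,149.00.
EOQ at €11.91 = 2426.5 < 66000, so use break Q=66000: TC = 28,790×€11.91 + (28,790/66000.0)×341 + (66000.0/2)×0.28×€11.91 = €453,086.05.
Lowest total cost is €362,340.27 at Q = 2387.7.

Q* ≈ 2,388 cases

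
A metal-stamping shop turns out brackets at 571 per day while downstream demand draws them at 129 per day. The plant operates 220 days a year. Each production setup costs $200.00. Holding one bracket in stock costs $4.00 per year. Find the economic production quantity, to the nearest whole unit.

Annual demand D = 129 × 220 = 28,380.
Production build-up factor (1 − d/p) = 1 − 129/571 = 0.7741.
Q* = √(2DS / (H(1 − d/p))) = √(2 × 28,380 × 200 / (4 × 0.7741)).
= √(11,352,000 / 3.0963) ≈ 1914.755.

Q* ≈ 1,915 brackets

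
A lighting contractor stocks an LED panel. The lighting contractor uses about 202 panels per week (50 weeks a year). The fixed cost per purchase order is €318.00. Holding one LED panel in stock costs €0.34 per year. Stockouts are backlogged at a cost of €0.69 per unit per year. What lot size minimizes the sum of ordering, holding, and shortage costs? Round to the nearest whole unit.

Q* ≈ 5,311 panels

Annual demand D = 202 × 50 = 10,100.
With planned backorders, Q* = √(2DS/H) · √((H+B)/B).
√(2DS/H) = √(2 × 10,100 × 318 / 0.34) = 4346.601.
√((H+B)/B) = √((0.34+0.69)/0.69) = 1.2218.
Q* ≈ 5310.603.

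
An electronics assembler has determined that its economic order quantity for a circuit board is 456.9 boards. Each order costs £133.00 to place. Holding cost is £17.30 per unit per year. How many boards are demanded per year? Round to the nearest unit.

Invert the EOQ relation Q*² = 2DS/H.
From Q* = √(2DS/H): D = Q*²H / (2S) = 456.9² × 17.3 / (2 × 133) = 13577.093.

D ≈ 13,577 boards per year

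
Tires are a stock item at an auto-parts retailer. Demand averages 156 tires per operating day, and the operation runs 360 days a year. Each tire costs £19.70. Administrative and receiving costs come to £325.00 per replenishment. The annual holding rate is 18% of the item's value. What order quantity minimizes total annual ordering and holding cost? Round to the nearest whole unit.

Q* ≈ 3,208 tires

Annual demand D = 156 × 360 = 56,160.
Holding cost H = 0.18 × £19.70 = £3.5460 per unit per year.
EOQ = √(2DS / H) = √(2 × 56,160 × 325 / 3.546).
= √(36,504,000 / 3.546) = √10,294,416.2437 ≈ 3208.491.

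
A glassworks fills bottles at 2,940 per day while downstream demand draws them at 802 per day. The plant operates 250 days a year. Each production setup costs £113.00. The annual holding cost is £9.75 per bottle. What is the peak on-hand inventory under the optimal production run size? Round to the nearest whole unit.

Annual demand D = 802 × 250 = 200,500.
Production build-up factor (1 − d/p) = 1 − 802/2,940 = 0.7272.
Q* = √(2DS / (H(1 − d/p))) = √(2 × 200,500 × 113 / (9.75 × 0.7272)).
= √(45,313,000 / 7.0903) ≈ 2528.011.
Maximum inventory = Q*(1 − d/p) = 2528.011 × 0.7272 ≈ 1838.397.

I_max ≈ 1,838 bottles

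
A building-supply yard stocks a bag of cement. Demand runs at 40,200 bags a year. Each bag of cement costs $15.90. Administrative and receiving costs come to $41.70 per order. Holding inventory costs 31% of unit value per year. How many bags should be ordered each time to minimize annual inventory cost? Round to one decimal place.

Holding cost H = 0.31 × $15.90 = $4.9290 per unit per year.
EOQ = √(2DS / H) = √(2 × 40,200 × 41.7 / 4.929).
= √(3,352,680 / 4.929) = √680,194.7657 ≈ 824.739.

Q* ≈ 824.7 bags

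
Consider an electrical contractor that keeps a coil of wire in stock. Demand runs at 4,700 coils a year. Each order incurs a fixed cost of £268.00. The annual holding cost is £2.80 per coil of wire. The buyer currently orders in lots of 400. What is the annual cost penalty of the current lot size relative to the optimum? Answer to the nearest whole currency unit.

EOQ = √(2DS/H) = √(2 × 4,700 × 268 / 2.8) ≈ 948.53.
Cost at Q* = (D/Q*)S + (Q*/2)H = √(2DSH) ≈ £2,655.89.
Cost at Q = 400: (4,700/400)×268 + (400/2)×2.8 = £3,149.00 + £560.00 = £3,709.00.
Excess = £3,709.00 − £2,655.89 = £1,053.11.

Extra cost ≈ £1,053 per year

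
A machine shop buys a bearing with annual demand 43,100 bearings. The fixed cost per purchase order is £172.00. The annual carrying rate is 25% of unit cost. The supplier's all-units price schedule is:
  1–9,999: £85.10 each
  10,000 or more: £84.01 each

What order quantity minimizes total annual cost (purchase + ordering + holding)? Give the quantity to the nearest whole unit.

Holding cost per unit per year at price C is H = 0.25·C.
For each price level, check whether its EOQ is feasible; otherwise the best quantity at that price is the breakpoint.
EOQ at £85.10 = 834.8 (feasible in tier 1): TC = 43,100×£85.10 + (43,100/834.8)×172 + (834.8/2)×0.25×£85.10 = £3,685,570.40.
EOQ at £84.01 = 840.2 < 10000, so use break Q=10000: TC = 43,100×£84.01 + (43,100/10000.0)×172 + (10000.0/2)×0.25×£84.01 = £3,726,584.82.
Lowest total cost is £3,685,570.40 at Q = 834.8.

Q* ≈ 835 bearings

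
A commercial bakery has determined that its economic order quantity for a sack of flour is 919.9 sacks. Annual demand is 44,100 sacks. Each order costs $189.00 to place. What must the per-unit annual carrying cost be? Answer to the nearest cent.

H ≈ $19.70

Squaring Q* = √(2DS/H) gives Q*² = 2DS/H.
From Q* = √(2DS/H): H = 2DS / Q*² = 2 × 44,100 × 189 / 919.9² = 19.6992.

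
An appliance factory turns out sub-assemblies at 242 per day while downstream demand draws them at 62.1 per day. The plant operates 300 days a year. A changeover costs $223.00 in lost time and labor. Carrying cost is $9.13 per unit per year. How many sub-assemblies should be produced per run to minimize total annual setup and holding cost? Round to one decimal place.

Q* ≈ 1,106.4 sub-assemblies

Annual demand D = 62.1 × 300 = 18,630.
Production build-up factor (1 − d/p) = 1 − 62.1/242 = 0.7434.
Q* = √(2DS / (H(1 − d/p))) = √(2 × 18,630 × 223 / (9.13 × 0.7434)).
= √(8,308,980 / 6.7871) ≈ 1106.447.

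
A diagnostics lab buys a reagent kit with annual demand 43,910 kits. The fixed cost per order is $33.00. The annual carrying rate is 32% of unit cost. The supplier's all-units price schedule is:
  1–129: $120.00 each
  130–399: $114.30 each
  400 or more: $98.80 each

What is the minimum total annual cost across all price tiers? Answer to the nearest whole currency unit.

Holding cost per unit per year at price C is H = 0.32·C.
For each price level, check whether its EOQ is feasible; otherwise the best quantity at that price is the breakpoint.
Tier 1 ($120.00): EOQ = 274.7 exceeds tier's upper bound 129, so this tier is dominated.
EOQ at $114.30 = 281.5 (feasible in tier 2): TC = 43,910×$114.30 + (43,910/281.5)×33 + (281.5/2)×0.32×$114.30 = $5,029,208.60.
EOQ at $98.80 = 302.8 < 400, so use break Q=400: TC = 43,910×$98.80 + (43,910/400.0)×33 + (400.0/2)×0.32×$98.80 = $4,348,253.78.
Lowest total cost among the candidates is at Q = 400.0.

TC* ≈ $4,348,254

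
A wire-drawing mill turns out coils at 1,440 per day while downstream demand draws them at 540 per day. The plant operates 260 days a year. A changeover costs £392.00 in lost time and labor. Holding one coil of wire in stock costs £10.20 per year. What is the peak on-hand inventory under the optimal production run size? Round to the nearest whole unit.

I_max ≈ 2,597 coils

Annual demand D = 540 × 260 = 140,400.
Production build-up factor (1 − d/p) = 1 − 540/1,440 = 0.6250.
Q* = √(2DS / (H(1 − d/p))) = √(2 × 140,400 × 392 / (10.2 × 0.6250)).
= √(110,073,600 / 6.375) ≈ 4155.291.
Maximum inventory = Q*(1 − d/p) = 4155.291 × 0.6250 ≈ 2597.057.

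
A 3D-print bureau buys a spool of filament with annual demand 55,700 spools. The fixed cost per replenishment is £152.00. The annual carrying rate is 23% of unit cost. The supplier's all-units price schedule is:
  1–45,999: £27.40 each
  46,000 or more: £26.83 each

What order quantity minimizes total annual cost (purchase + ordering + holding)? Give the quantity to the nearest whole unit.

Holding cost per unit per year at price C is H = 0.23·C.
For each price level, check whether its EOQ is feasible; otherwise the best quantity at that price is the breakpoint.
EOQ at £27.40 = 1639.2 (feasible in tier 1): TC = 55,700×£27.40 + (55,700/1639.2)×152 + (1639.2/2)×0.23×£27.40 = £1,536,510.08.
EOQ at £26.83 = 1656.5 < 46000, so use break Q=46000: TC = 55,700×£26.83 + (55,700/46000.0)×152 + (46000.0/2)×0.23×£26.83 = £1,636,545.75.
Lowest total cost is £1,536,510.08 at Q = 1639.2.

Q* ≈ 1,639 spools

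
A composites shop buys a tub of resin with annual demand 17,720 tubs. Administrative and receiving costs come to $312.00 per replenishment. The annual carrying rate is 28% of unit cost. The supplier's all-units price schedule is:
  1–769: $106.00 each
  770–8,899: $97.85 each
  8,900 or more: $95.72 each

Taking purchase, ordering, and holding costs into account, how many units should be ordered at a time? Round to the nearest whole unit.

Q* ≈ 770 tubs

Holding cost per unit per year at price C is H = 0.28·C.
Candidates are each tier's EOQ (if it falls in that tier) and each price-break quantity.
EOQ at $106.00 = 610.4 (feasible in tier 1): TC = 17,720×$106.00 + (17,720/610.4)×312 + (610.4/2)×0.28×$106.00 = $1,896,435.74.
EOQ at $97.85 = 635.3 < 770, so use break Q=770: TC = 17,720×$97.85 + (17,720/770.0)×312 + (770.0/2)×0.28×$97.85 = $1,751,630.28.
EOQ at $95.72 = 642.3 < 8900, so use break Q=8900: TC = 17,720×$95.72 + (17,720/8900.0)×312 + (8900.0/2)×0.28×$95.72 = $1,816,046.72.
Lowest total cost is $1,751,630.28 at Q = 770.0.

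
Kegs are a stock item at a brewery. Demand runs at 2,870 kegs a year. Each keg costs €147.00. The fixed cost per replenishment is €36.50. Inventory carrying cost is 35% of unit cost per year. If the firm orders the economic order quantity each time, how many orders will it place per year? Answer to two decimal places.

N ≈ 44.98 orders per year

Holding cost H = 0.35 × €147.00 = €51.4500 per unit per year.
The optimal lot size = √(2DS/H) = √(2 × 2,870 × 36.5 / 51.45) ≈ 63.81.
Orders per year = D / Q* = 2,870 / 63.81 ≈ 44.975.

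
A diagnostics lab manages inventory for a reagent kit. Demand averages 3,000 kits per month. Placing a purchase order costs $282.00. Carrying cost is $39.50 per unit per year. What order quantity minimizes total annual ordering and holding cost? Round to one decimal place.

Annual demand D = 3,000 × 12 = 36,000.
EOQ = √(2DS / H) = √(2 × 36,000 × 282 / 39.5).
= √(20,304,000 / 39.5) = √514,025.3165 ≈ 716.956.

Q* ≈ 717.0 kits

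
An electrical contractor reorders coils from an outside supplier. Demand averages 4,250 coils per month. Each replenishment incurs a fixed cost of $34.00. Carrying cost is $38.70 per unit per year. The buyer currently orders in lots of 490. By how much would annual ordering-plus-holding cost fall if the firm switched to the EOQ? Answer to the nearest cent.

Extra cost ≈ $1,435.30 per year

Annual demand D = 4,250 × 12 = 51,000.
EOQ = √(2DS/H) = √(2 × 51,000 × 34 / 38.7) ≈ 299.35.
Cost at Q* = (D/Q*)S + (Q*/2)H = √(2DSH) ≈ $11,584.97.
Cost at Q = 490: (51,000/490)×34 + (490/2)×38.7 = $3,538.78 + $9,481.50 = $13,020.28.
Excess = $13,020.28 − $11,584.97 = $1,435.30.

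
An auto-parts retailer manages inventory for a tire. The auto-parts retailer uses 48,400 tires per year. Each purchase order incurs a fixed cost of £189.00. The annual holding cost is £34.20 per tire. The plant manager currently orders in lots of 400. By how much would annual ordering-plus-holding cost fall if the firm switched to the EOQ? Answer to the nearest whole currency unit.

EOQ = √(2DS/H) = √(2 × 48,400 × 189 / 34.2) ≈ 731.40.
Cost at Q* = (D/Q*)S + (Q*/2)H = √(2DSH) ≈ £25,013.91.
Cost at Q = 400: (48,400/400)×189 + (400/2)×34.2 = £22,869.00 + £6,840.00 = £29,709.00.
Excess = £29,709.00 − £25,013.91 = £4,695.09.

Extra cost ≈ £4,695 per year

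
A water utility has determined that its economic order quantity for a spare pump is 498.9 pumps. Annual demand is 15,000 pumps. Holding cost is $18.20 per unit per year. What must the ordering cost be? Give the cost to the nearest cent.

S ≈ $151.00

Invert the EOQ relation Q*² = 2DS/H.
From Q* = √(2DS/H): S = Q*²H / (2D) = 498.9² × 18.2 / (2 × 15,000) = 151.0001.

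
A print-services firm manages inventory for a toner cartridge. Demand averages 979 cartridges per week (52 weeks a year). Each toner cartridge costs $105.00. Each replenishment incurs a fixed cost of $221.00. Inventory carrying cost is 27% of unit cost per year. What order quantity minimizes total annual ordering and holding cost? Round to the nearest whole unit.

Q* ≈ 891 cartridges

Annual demand D = 979 × 52 = 50,908.
Holding cost H = 0.27 × $105.00 = $28.3500 per unit per year.
EOQ = √(2DS / H) = √(2 × 50,908 × 221 / 28.35).
= √(22,501,336 / 28.35) = √793,697.9189 ≈ 890.897.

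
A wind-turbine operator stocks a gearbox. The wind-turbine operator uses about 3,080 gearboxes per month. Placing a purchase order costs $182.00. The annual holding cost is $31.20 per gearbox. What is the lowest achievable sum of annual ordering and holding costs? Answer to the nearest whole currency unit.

Annual demand D = 3,080 × 12 = 36,960.
Q* = √(2DS/H) = √(2 × 36,960 × 182 / 31.2) ≈ 656.66.
At the optimum the two cost components are equal, so total cost = 2·(Q*/2)H = Q*·H.
Minimum total = √(2DSH) = √(2 × 36,960 × 182 × 31.2) ≈ 20487.736.

TC* ≈ $20,488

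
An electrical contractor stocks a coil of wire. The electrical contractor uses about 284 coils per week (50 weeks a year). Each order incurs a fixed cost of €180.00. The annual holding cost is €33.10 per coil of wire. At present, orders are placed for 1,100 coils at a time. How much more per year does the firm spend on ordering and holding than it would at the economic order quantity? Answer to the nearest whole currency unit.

Extra cost ≈ €7,521 per year

Annual demand D = 284 × 50 = 14,200.
EOQ = √(2DS/H) = √(2 × 14,200 × 180 / 33.1) ≈ 392.99.
Cost at Q* = (D/Q*)S + (Q*/2)H = √(2DSH) ≈ €13,007.97.
Cost at Q = 1,100: (14,200/1,100)×180 + (1,100/2)×33.1 = €2,323.64 + €18,205.00 = €20,528.64.
Excess = €20,528.64 − €13,007.97 = €7,520.67.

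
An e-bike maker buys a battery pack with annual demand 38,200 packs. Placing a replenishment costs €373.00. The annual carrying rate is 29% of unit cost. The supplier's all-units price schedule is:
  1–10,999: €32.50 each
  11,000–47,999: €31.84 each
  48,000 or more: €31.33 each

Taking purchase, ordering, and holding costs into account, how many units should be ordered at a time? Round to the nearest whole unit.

Holding cost per unit per year at price C is H = 0.29·C.
For each price level, check whether its EOQ is feasible; otherwise the best quantity at that price is the breakpoint.
EOQ at €32.50 = 1738.8 (feasible in tier 1): TC = 38,200×€32.50 + (38,200/1738.8)×373 + (1738.8/2)×0.29×€32.50 = €1,257,888.60.
EOQ at €31.84 = 1756.8 < 11000, so use break Q=11000: TC = 38,200×€31.84 + (38,200/11000.0)×373 + (11000.0/2)×0.29×€31.84 = €1,268,368.13.
EOQ at €31.33 = 1771.0 < 48000, so use break Q=48000: TC = 38,200×€31.33 + (38,200/48000.0)×373 + (48000.0/2)×0.29×€31.33 = €1,415,159.65.
Lowest total cost is €1,257,888.60 at Q = 1738.8.

Q* ≈ 1,739 packs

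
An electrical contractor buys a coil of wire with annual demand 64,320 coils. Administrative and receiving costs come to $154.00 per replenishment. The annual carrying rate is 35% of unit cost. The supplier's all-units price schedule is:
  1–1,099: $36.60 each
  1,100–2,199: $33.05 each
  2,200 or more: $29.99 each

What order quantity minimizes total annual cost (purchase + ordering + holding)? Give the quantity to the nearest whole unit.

Q* ≈ 2,200 coils

Holding cost per unit per year at price C is H = 0.35·C.
Evaluate total cost at each tier's feasible EOQ or, if the EOQ is below the tier, at the tier's minimum quantity.
Tier 1 ($36.60): EOQ = 1243.6 exceeds tier's upper bound 1099, so this tier is dominated.
EOQ at $33.05 = 1308.7 (feasible in tier 2): TC = 64,320×$33.05 + (64,320/1308.7)×154 + (1308.7/2)×0.35×$33.05 = $2,140,913.99.
EOQ at $29.99 = 1373.8 < 2200, so use break Q=2200: TC = 64,320×$29.99 + (64,320/2200.0)×154 + (2200.0/2)×0.35×$29.99 = $1,945,005.35.
Lowest total cost is $1,945,005.35 at Q = 2200.0.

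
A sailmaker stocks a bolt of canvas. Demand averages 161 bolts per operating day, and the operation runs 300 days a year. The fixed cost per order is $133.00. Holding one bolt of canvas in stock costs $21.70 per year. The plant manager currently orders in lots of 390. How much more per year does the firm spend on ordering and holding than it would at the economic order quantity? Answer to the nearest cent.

Extra cost ≈ $4,005.82 per year

Annual demand D = 161 × 300 = 48,300.
EOQ = √(2DS/H) = √(2 × 48,300 × 133 / 21.7) ≈ 769.46.
Cost at Q* = (D/Q*)S + (Q*/2)H = √(2DSH) ≈ $16,697.22.
Cost at Q = 390: (48,300/390)×133 + (390/2)×21.7 = $16,471.54 + $4,231.50 = $20,703.04.
Excess = $20,703.04 − $16,697.22 = $4,005.82.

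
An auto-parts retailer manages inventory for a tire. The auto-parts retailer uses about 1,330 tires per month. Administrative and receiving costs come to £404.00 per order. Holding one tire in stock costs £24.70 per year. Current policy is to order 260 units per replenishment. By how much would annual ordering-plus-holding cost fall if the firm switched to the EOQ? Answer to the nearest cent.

Extra cost ≈ £10,163.16 per year

Annual demand D = 1,330 × 12 = 15,960.
EOQ = √(2DS/H) = √(2 × 15,960 × 404 / 24.7) ≈ 722.56.
Cost at Q* = (D/Q*)S + (Q*/2)H = √(2DSH) ≈ £17,847.22.
Cost at Q = 260: (15,960/260)×404 + (260/2)×24.7 = £24,799.38 + £3,211.00 = £28,010.38.
Excess = £28,010.38 − £17,847.22 = £10,163.16.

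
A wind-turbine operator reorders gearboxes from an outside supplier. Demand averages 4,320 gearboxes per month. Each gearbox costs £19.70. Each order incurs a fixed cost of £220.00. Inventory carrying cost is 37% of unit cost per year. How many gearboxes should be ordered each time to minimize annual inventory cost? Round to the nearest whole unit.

Annual demand D = 4,320 × 12 = 51,840.
Holding cost H = 0.37 × £19.70 = £7.2890 per unit per year.
EOQ = √(2DS / H) = √(2 × 51,840 × 220 / 7.289).
= √(22,809,600 / 7.289) = √3,129,318.1506 ≈ 1768.988.

Q* ≈ 1,769 gearboxes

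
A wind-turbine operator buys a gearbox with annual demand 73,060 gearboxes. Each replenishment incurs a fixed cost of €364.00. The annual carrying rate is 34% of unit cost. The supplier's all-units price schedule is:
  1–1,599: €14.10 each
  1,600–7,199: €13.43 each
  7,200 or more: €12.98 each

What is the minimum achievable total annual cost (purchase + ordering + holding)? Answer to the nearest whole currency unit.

TC* ≈ €967,900

Holding cost per unit per year at price C is H = 0.34·C.
For each price level, check whether its EOQ is feasible; otherwise the best quantity at that price is the breakpoint.
Tier 1 (€14.10): EOQ = 3330.9 exceeds tier's upper bound 1599, so this tier is dominated.
EOQ at €13.43 = 3412.9 (feasible in tier 2): TC = 73,060×€13.43 + (73,060/3412.9)×364 + (3412.9/2)×0.34×€13.43 = €996,779.95.
EOQ at €12.98 = 3471.6 < 7200, so use break Q=7200: TC = 73,060×€12.98 + (73,060/7200.0)×364 + (7200.0/2)×0.34×€12.98 = €967,899.91.
Lowest total cost among the candidates is at Q = 7200.0.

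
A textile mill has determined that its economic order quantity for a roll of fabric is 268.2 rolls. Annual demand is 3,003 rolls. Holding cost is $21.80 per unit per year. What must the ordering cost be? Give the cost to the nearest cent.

The basic EOQ model gives Q* = √(2DS/H); rearrange for the unknown.
From Q* = √(2DS/H): S = Q*²H / (2D) = 268.2² × 21.8 / (2 × 3,003) = 261.0891.

S ≈ $261.09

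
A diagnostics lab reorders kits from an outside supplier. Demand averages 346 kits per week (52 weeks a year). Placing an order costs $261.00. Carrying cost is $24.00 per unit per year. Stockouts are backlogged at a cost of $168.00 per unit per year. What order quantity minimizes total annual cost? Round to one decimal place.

Q* ≈ 668.8 kits

Annual demand D = 346 × 52 = 17,992.
With planned backorders, Q* = √(2DS/H) · √((H+B)/B).
√(2DS/H) = √(2 × 17,992 × 261 / 24) = 625.561.
√((H+B)/B) = √((24+168)/168) = 1.0690.
Q* ≈ 668.752.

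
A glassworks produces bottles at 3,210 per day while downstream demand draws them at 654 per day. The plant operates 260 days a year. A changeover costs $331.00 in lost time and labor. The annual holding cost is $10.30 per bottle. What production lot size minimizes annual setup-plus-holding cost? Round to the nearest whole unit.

Annual demand D = 654 × 260 = 170,040.
Production build-up factor (1 − d/p) = 1 − 654/3,210 = 0.7963.
Q* = √(2DS / (H(1 − d/p))) = √(2 × 170,040 × 331 / (10.3 × 0.7963)).
= √(112,566,480 / 8.2015) ≈ 3704.742.

Q* ≈ 3,705 bottles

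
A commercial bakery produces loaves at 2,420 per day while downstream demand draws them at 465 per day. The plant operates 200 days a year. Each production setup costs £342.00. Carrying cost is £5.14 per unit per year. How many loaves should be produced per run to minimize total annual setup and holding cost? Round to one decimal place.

Annual demand D = 465 × 200 = 93,000.
Production build-up factor (1 − d/p) = 1 − 465/2,420 = 0.8079.
Q* = √(2DS / (H(1 − d/p))) = √(2 × 93,000 × 342 / (5.14 × 0.8079)).
= √(63,612,000 / 4.1524) ≈ 3914.013.

Q* ≈ 3,914.0 loaves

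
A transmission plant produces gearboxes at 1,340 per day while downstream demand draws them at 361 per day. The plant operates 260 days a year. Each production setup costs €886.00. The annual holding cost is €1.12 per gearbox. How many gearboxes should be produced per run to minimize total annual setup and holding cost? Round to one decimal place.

Q* ≈ 14,256.9 gearboxes

Annual demand D = 361 × 260 = 93,860.
Production build-up factor (1 − d/p) = 1 − 361/1,340 = 0.7306.
Q* = √(2DS / (H(1 − d/p))) = √(2 × 93,860 × 886 / (1.12 × 0.7306)).
= √(166,319,920 / 0.8183) ≈ 14256.870.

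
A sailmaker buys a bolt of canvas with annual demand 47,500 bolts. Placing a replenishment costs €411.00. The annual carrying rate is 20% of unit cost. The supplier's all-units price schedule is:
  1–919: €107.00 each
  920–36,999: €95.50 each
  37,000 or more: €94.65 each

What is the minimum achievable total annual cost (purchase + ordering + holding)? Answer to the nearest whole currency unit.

TC* ≈ €4,563,559

Holding cost per unit per year at price C is H = 0.20·C.
Evaluate total cost at each tier's feasible EOQ or, if the EOQ is below the tier, at the tier's minimum quantity.
Tier 1 (€107.00): EOQ = 1350.8 exceeds tier's upper bound 919, so this tier is dominated.
EOQ at €95.50 = 1429.8 (feasible in tier 2): TC = 47,500×€95.50 + (47,500/1429.8)×411 + (1429.8/2)×0.20×€95.50 = €4,563,558.60.
EOQ at €94.65 = 1436.2 < 37000, so use break Q=37000: TC = 47,500×€94.65 + (47,500/37000.0)×411 + (37000.0/2)×0.20×€94.65 = €4,846,607.64.
Lowest total cost among the candidates is at Q = 1429.8.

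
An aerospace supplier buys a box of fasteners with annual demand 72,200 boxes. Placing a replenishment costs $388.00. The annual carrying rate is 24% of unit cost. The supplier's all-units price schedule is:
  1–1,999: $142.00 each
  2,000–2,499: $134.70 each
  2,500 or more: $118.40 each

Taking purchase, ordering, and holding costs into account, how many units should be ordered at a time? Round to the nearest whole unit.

Q* ≈ 2,500 boxes

Holding cost per unit per year at price C is H = 0.24·C.
For each price level, check whether its EOQ is feasible; otherwise the best quantity at that price is the breakpoint.
EOQ at $142.00 = 1282.2 (feasible in tier 1): TC = 72,200×$142.00 + (72,200/1282.2)×388 + (1282.2/2)×0.24×$142.00 = $10,296,096.76.
EOQ at $134.70 = 1316.5 < 2000, so use break Q=2000: TC = 72,200×$134.70 + (72,200/2000.0)×388 + (2000.0/2)×0.24×$134.70 = $9,771,674.80.
EOQ at $118.40 = 1404.2 < 2500, so use break Q=2500: TC = 72,200×$118.40 + (72,200/2500.0)×388 + (2500.0/2)×0.24×$118.40 = $8,595,205.44.
Lowest total cost is $8,595,205.44 at Q = 2500.0.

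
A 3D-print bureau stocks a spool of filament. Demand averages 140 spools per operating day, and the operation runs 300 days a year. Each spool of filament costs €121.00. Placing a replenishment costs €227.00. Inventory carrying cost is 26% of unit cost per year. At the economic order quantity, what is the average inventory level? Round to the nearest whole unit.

Annual demand D = 140 × 300 = 42,000.
Holding cost H = 0.26 × €121.00 = €31.4600 per unit per year.
Q* = √(2DS/H) = √(2 × 42,000 × 227 / 31.46) ≈ 778.53.
Average inventory = Q*/2 ≈ 778.53 / 2 = 389.263.

Average inventory ≈ 389 spools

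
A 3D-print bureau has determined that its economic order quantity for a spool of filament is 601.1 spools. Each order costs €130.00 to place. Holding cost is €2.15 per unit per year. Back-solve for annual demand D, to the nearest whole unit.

D ≈ 2,988 spools per year

Invert the EOQ relation Q*² = 2DS/H.
From Q* = √(2DS/H): D = Q*²H / (2S) = 601.1² × 2.15 / (2 × 130) = 2987.848.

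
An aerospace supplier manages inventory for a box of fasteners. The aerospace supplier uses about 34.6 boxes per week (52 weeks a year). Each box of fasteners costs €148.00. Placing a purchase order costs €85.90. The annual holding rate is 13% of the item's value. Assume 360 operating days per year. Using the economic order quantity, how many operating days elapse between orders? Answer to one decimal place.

T ≈ 25.4 days

Annual demand D = 34.6 × 52 = 1,799.2.
Holding cost H = 0.13 × €148.00 = €19.2400 per unit per year.
The optimal lot size = √(2DS/H) = √(2 × 1,799.2 × 85.9 / 19.24) ≈ 126.75.
Cycle time = Q*/D × 360 = 126.75 / 1,799.2 × 360 ≈ 25.361 days.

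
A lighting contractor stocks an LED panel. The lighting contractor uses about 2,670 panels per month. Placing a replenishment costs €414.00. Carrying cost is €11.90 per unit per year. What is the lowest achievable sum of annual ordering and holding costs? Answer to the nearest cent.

Annual demand D = 2,670 × 12 = 32,040.
Q* = √(2DS/H) = √(2 × 32,040 × 414 / 11.9) ≈ 1493.10.
At Q*, ordering cost (D/Q*)S equals holding cost (Q*/2)H, each = √(DSH/2).
Minimum total = √(2DSH) = √(2 × 32,040 × 414 × 11.9) ≈ 17767.851.

TC* ≈ €17,767.85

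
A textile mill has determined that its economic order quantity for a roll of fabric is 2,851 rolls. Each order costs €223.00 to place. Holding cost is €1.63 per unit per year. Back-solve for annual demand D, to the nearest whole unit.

D ≈ 29,706 rolls per year

The basic EOQ model gives Q* = √(2DS/H); rearrange for the unknown.
From Q* = √(2DS/H): D = Q*²H / (2S) = 2,851² × 1.63 / (2 × 223) = 29706.205.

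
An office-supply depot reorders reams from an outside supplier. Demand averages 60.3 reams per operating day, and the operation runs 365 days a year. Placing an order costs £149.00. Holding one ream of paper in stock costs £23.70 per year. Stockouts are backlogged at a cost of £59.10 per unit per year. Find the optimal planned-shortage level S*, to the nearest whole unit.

Annual demand D = 60.3 × 365 = 22,009.5.
With planned backorders, Q* = √(2DS/H) · √((H+B)/B).
√(2DS/H) = √(2 × 22,009.5 × 149 / 23.7) = 526.065.
√((H+B)/B) = √((23.7+59.1)/59.1) = 1.1836.
Q* ≈ 622.674.
S* = Q* · H/(H+B) = 622.674 × 23.7/82.8 ≈ 178.229.

S* ≈ 178 reams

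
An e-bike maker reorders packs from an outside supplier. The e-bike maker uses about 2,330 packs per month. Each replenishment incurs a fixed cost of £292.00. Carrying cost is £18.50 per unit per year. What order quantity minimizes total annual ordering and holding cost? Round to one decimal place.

Q* ≈ 939.5 packs

Annual demand D = 2,330 × 12 = 27,960.
EOQ = √(2DS / H) = √(2 × 27,960 × 292 / 18.5).
= √(16,328,640 / 18.5) = √882,629.1892 ≈ 939.483.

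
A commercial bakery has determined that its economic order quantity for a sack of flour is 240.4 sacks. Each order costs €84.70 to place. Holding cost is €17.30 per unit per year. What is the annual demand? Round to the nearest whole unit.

D ≈ 5,902 sacks per year

The basic EOQ model gives Q* = √(2DS/H); rearrange for the unknown.
From Q* = √(2DS/H): D = Q*²H / (2S) = 240.4² × 17.3 / (2 × 84.7) = 5902.033.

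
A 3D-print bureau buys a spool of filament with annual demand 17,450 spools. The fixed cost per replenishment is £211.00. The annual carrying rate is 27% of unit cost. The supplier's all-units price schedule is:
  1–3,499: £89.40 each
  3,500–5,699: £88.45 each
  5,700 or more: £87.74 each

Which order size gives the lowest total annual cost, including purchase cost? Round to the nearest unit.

Q* ≈ 552 spools

Holding cost per unit per year at price C is H = 0.27·C.
Evaluate total cost at each tier's feasible EOQ or, if the EOQ is below the tier, at the tier's minimum quantity.
EOQ at £89.40 = 552.3 (feasible in tier 1): TC = 17,450×£89.40 + (17,450/552.3)×211 + (552.3/2)×0.27×£89.40 = £1,573,362.28.
EOQ at £88.45 = 555.3 < 3500, so use break Q=3500: TC = 17,450×£88.45 + (17,450/3500.0)×211 + (3500.0/2)×0.27×£88.45 = £1,586,297.11.
EOQ at £87.74 = 557.5 < 5700, so use break Q=5700: TC = 17,450×£87.74 + (17,450/5700.0)×211 + (5700.0/2)×0.27×£87.74 = £1,599,224.89.
Lowest total cost is £1,573,362.28 at Q = 552.3.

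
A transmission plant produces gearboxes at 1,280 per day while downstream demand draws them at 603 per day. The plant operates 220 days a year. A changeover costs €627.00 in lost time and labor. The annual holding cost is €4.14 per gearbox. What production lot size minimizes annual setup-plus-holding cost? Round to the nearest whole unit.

Annual demand D = 603 × 220 = 132,660.
Production build-up factor (1 − d/p) = 1 − 603/1,280 = 0.5289.
Q* = √(2DS / (H(1 − d/p))) = √(2 × 132,660 × 627 / (4.14 × 0.5289)).
= √(166,355,640 / 2.1897) ≈ 8716.241.

Q* ≈ 8,716 gearboxes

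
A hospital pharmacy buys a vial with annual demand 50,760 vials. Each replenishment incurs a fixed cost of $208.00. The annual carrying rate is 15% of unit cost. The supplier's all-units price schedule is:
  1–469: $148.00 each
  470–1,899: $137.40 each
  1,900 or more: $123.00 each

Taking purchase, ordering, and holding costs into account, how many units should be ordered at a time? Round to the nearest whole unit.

Holding cost per unit per year at price C is H = 0.15·C.
Evaluate total cost at each tier's feasible EOQ or, if the EOQ is below the tier, at the tier's minimum quantity.
Tier 1 ($148.00): EOQ = 975.3 exceeds tier's upper bound 469, so this tier is dominated.
EOQ at $137.40 = 1012.2 (feasible in tier 2): TC = 50,760×$137.40 + (50,760/1012.2)×208 + (1012.2/2)×0.15×$137.40 = $6,995,285.54.
EOQ at $123.00 = 1069.8 < 1900, so use break Q=1900: TC = 50,760×$123.00 + (50,760/1900.0)×208 + (1900.0/2)×0.15×$123.00 = $6,266,564.38.
Lowest total cost is $6,266,564.38 at Q = 1900.0.

Q* ≈ 1,900 vials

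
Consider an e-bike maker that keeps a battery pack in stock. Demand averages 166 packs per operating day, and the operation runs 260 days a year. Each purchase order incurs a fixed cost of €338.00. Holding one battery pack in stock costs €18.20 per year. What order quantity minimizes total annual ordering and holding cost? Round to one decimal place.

Q* ≈ 1,266.1 packs

Annual demand D = 166 × 260 = 43,160.
EOQ = √(2DS / H) = √(2 × 43,160 × 338 / 18.2).
= √(29,176,160 / 18.2) = √1,603,085.7143 ≈ 1266.130.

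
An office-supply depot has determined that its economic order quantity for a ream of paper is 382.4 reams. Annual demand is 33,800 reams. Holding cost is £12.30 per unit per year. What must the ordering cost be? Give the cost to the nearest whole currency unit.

S ≈ £27

Invert the EOQ relation Q*² = 2DS/H.
From Q* = √(2DS/H): S = Q*²H / (2D) = 382.4² × 12.3 / (2 × 33,800) = 26.6069.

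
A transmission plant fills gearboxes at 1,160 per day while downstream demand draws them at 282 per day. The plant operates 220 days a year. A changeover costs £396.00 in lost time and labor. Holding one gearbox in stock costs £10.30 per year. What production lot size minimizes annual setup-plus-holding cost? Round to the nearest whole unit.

Annual demand D = 282 × 220 = 62,040.
Production build-up factor (1 − d/p) = 1 − 282/1,160 = 0.7569.
Q* = √(2DS / (H(1 − d/p))) = √(2 × 62,040 × 396 / (10.3 × 0.7569)).
= √(49,135,680 / 7.796) ≈ 2510.508.

Q* ≈ 2,511 gearboxes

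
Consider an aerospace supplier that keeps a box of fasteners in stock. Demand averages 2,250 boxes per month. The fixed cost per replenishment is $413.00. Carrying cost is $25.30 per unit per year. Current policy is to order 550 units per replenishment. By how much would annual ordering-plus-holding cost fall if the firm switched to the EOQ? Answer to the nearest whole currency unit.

Annual demand D = 2,250 × 12 = 27,000.
EOQ = √(2DS/H) = √(2 × 27,000 × 413 / 25.3) ≈ 938.88.
Cost at Q* = (D/Q*)S + (Q*/2)H = √(2DSH) ≈ $23,753.75.
Cost at Q = 550: (27,000/550)×413 + (550/2)×25.3 = $20,274.55 + $6,957.50 = $27,232.05.
Excess = $27,232.05 − $23,753.75 = $3,478.30.

Extra cost ≈ $3,478 per year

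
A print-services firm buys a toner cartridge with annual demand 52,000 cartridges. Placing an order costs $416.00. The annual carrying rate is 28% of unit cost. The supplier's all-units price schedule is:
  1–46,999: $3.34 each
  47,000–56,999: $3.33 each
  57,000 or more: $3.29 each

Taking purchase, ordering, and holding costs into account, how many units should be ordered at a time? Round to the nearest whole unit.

Holding cost per unit per year at price C is H = 0.28·C.
Evaluate total cost at each tier's feasible EOQ or, if the EOQ is below the tier, at the tier's minimum quantity.
EOQ at $3.34 = 6801.6 (feasible in tier 1): TC = 52,000×$3.34 + (52,000/6801.6)×416 + (6801.6/2)×0.28×$3.34 = $180,040.86.
EOQ at $3.33 = 6811.8 < 47000, so use break Q=47000: TC = 52,000×$3.33 + (52,000/47000.0)×416 + (47000.0/2)×0.28×$3.33 = $195,531.66.
EOQ at $3.29 = 6853.1 < 57000, so use break Q=57000: TC = 52,000×$3.29 + (52,000/57000.0)×416 + (57000.0/2)×0.28×$3.29 = $197,713.71.
Lowest total cost is $180,040.86 at Q = 6801.6.

Q* ≈ 6,802 cartridges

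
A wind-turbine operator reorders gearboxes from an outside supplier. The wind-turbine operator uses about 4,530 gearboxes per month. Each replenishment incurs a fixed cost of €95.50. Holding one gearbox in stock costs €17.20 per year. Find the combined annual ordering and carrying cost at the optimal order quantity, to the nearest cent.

Annual demand D = 4,530 × 12 = 54,360.
The optimal lot size = √(2DS/H) = √(2 × 54,360 × 95.5 / 17.2) ≈ 776.95.
At Q*, ordering cost (D/Q*)S equals holding cost (Q*/2)H, each = √(DSH/2).
Minimum total = √(2DSH) = √(2 × 54,360 × 95.5 × 17.2) ≈ 13363.513.

TC* ≈ €13,363.51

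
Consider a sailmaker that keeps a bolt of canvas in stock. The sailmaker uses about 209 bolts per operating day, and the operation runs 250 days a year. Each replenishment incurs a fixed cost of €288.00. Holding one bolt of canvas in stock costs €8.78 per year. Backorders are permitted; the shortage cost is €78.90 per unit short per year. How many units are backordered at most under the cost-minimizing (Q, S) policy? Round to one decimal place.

S* ≈ 195.4 bolts

Annual demand D = 209 × 250 = 52,250.
With planned backorders, Q* = √(2DS/H) · √((H+B)/B).
√(2DS/H) = √(2 × 52,250 × 288 / 8.78) = 1851.429.
√((H+B)/B) = √((8.78+78.9)/78.9) = 1.0542.
Q* ≈ 1951.726.
S* = Q* · H/(H+B) = 1951.726 × 8.78/87.68 ≈ 195.440.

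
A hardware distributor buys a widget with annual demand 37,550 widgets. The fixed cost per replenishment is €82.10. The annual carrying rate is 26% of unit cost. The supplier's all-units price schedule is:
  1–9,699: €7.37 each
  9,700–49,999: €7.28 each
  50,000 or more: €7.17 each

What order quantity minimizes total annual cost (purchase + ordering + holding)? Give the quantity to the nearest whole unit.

Q* ≈ 1,794 widgets

Holding cost per unit per year at price C is H = 0.26·C.
Evaluate total cost at each tier's feasible EOQ or, if the EOQ is below the tier, at the tier's minimum quantity.
EOQ at €7.37 = 1793.8 (feasible in tier 1): TC = 37,550×€7.37 + (37,550/1793.8)×82.1 + (1793.8/2)×0.26×€7.37 = €280,180.76.
EOQ at €7.28 = 1804.8 < 9700, so use break Q=9700: TC = 37,550×€7.28 + (37,550/9700.0)×82.1 + (9700.0/2)×0.26×€7.28 = €282,861.90.
EOQ at €7.17 = 1818.6 < 50000, so use break Q=50000: TC = 37,550×€7.17 + (37,550/50000.0)×82.1 + (50000.0/2)×0.26×€7.17 = €315,900.16.
Lowest total cost is €280,180.76 at Q = 1793.8.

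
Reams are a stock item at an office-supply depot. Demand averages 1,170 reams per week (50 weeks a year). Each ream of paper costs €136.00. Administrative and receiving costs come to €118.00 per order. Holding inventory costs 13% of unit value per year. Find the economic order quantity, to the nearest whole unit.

Q* ≈ 884 reams

Annual demand D = 1,170 × 50 = 58,500.
Holding cost H = 0.13 × €136.00 = €17.6800 per unit per year.
EOQ = √(2DS / H) = √(2 × 58,500 × 118 / 17.68).
= √(13,806,000 / 17.68) = √780,882.3529 ≈ 883.675.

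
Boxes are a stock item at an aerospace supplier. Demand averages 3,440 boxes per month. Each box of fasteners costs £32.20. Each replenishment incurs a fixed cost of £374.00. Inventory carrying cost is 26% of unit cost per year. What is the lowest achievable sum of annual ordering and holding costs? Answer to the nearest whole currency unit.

Annual demand D = 3,440 × 12 = 41,280.
Holding cost H = 0.26 × £32.20 = £8.3720 per unit per year.
The optimal lot size = √(2DS/H) = √(2 × 41,280 × 374 / 8.372) ≈ 1920.46.
At Q*, ordering cost (D/Q*)S equals holding cost (Q*/2)H, each = √(DSH/2).
Minimum total = √(2DSH) = √(2 × 41,280 × 374 × 8.372) ≈ 16078.120.

TC* ≈ £16,078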